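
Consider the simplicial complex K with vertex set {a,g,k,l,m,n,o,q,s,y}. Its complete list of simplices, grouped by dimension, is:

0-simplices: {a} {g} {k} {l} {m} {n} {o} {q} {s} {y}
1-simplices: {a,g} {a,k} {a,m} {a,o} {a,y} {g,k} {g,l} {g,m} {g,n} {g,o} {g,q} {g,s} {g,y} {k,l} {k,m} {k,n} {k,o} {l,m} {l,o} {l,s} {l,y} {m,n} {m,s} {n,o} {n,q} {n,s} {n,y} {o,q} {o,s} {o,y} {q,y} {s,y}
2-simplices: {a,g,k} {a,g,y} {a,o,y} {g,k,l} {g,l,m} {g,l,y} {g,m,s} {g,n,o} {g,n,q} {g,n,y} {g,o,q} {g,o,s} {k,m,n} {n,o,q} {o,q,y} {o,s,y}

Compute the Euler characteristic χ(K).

χ(K)=-6

n_0=10 n_1=32 n_2=16
χ=+10−32+16=-6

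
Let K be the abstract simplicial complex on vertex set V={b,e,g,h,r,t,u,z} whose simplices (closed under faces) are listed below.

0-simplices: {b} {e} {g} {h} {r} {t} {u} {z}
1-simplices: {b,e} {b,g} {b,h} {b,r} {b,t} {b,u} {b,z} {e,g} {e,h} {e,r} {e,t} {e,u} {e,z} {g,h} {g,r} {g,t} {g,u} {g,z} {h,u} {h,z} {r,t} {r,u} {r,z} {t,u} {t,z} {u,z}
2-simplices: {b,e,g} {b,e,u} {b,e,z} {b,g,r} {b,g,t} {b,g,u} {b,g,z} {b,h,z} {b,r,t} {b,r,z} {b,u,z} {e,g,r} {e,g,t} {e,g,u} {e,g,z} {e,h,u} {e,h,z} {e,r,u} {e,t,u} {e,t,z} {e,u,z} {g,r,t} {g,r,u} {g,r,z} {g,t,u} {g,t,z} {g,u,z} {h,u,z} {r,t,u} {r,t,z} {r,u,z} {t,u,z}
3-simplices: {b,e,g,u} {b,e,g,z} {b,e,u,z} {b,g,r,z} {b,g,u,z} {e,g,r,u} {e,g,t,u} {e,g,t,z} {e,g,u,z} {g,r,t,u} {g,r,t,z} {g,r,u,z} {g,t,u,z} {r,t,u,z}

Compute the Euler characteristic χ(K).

χ(K)=0

n_0=8 n_1=26 n_2=32 n_3=14
χ=+8−26+32−14=0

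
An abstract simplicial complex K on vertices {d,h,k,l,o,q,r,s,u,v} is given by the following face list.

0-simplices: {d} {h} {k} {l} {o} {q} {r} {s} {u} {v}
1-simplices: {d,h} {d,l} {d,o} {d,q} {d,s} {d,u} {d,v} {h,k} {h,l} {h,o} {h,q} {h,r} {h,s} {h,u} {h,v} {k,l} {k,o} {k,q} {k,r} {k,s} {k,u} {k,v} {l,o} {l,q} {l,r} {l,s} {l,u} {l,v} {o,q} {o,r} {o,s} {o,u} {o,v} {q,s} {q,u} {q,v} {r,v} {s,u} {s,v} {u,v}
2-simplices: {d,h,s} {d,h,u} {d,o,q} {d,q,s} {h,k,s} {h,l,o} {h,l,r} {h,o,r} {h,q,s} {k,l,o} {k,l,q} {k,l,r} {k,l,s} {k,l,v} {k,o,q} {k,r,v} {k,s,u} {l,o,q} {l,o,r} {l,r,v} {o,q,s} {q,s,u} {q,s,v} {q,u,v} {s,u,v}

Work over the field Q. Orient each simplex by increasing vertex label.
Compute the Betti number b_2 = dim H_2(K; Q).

n_0=10 n_1=40 n_2=25  [Q]
∂1: piv[dh,dl,do,dq,ds,du,dv,hk,hr] rk=9  ker:hl,ho,hq,hs,hu,hv,kl,ko,kq,kr,ks,ku,kv,lo,lq,lr,ls,lu,lv,oq,or,os,ou,ov,qs,qu,qv,rv,su,sv,uv
∂2: piv[dhs,dhu,doq,dqs,hks,hlo,hlr,hor,hqs,klo,klq,klr,kls,klv,koq,krv,ksu,oqs,qsu,qsv,quv] rk=21  ker:loq,lor,lrv,suv
b_2=(25−21)−0=4

b_2=4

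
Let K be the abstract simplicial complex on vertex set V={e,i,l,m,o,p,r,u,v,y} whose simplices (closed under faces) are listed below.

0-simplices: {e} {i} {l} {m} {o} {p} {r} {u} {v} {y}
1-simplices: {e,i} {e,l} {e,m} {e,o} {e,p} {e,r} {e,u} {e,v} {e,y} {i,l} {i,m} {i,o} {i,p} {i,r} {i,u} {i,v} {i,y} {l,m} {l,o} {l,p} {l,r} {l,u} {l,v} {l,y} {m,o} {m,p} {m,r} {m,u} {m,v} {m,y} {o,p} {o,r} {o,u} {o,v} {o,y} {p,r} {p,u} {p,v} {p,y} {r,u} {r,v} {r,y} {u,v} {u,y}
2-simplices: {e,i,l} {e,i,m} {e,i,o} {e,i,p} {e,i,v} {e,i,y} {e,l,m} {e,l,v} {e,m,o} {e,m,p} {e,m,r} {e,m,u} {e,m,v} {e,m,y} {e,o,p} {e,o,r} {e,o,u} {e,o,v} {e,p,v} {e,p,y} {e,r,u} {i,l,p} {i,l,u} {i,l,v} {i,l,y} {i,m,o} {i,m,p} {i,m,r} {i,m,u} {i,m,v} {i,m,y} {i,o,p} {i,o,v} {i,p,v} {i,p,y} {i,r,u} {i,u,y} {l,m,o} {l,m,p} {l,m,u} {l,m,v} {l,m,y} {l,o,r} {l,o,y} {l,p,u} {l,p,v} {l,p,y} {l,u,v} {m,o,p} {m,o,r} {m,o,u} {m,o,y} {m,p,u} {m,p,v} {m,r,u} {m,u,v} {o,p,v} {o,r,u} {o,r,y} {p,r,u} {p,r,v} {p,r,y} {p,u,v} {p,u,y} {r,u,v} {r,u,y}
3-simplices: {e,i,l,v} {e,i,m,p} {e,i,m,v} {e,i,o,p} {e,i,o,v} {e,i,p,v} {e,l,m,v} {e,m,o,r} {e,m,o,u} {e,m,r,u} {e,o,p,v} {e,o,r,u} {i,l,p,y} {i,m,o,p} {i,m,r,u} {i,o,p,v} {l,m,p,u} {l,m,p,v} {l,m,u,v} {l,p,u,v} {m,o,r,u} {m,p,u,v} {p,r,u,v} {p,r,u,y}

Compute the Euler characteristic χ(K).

n_0=10 n_1=44 n_2=66 n_3=24
χ=+10−44+66−24=8

χ(K)=8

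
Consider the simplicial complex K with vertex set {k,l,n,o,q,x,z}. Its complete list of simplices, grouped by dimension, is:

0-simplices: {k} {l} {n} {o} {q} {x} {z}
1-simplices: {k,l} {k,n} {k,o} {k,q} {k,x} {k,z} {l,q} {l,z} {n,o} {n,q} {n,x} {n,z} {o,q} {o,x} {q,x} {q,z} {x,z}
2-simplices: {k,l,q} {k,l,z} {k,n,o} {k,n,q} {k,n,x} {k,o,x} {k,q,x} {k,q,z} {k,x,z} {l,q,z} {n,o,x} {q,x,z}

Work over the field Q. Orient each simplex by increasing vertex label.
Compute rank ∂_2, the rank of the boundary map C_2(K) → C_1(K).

n_0=7 n_1=17 n_2=12  [Q]
∂1: piv[kl,kn,ko,kq,kx,kz] rk=6  ker:lq,lz,no,nq,nx,nz,oq,ox,qx,qz,xz
∂2: piv[klq,klz,kno,knq,knx,kox,kqx,kqz,kxz] rk=9  ker:lqz,nox,qxz
rk∂_2=9

rank∂_2=9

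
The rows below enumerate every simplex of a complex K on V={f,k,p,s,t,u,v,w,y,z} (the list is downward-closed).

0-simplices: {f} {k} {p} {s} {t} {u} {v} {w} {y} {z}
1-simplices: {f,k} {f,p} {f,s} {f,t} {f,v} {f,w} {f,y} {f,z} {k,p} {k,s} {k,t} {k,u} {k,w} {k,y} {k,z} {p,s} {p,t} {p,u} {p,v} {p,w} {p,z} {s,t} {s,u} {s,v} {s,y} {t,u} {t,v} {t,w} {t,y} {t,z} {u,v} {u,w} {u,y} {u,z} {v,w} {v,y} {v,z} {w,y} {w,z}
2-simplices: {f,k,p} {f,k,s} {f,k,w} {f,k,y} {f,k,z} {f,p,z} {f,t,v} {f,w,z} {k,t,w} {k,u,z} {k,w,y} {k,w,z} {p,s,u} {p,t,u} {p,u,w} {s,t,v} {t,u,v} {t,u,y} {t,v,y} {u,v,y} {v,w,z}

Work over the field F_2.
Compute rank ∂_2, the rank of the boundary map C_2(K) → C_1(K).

rank∂_2=19

n_0=10 n_1=39 n_2=21  [Z2]
∂1: piv[fk,fp,fs,ft,fv,fw,fy,fz,ku] rk=9  ker:kp,ks,kt,kw,ky,kz,ps,pt,pu,pv,pw,pz,st,su,sv,sy,tu,tv,tw,ty,tz,uv,uw,uy,uz,vw,vy,vz,wy,wz
∂2: piv[fkp,fks,fkw,fky,fkz,fpz,ftv,fwz,ktw,kuz,kwy,psu,ptu,puw,stv,tuv,tuy,tvy,vwz] rk=19  ker:kwz,uvy
rk∂_2=19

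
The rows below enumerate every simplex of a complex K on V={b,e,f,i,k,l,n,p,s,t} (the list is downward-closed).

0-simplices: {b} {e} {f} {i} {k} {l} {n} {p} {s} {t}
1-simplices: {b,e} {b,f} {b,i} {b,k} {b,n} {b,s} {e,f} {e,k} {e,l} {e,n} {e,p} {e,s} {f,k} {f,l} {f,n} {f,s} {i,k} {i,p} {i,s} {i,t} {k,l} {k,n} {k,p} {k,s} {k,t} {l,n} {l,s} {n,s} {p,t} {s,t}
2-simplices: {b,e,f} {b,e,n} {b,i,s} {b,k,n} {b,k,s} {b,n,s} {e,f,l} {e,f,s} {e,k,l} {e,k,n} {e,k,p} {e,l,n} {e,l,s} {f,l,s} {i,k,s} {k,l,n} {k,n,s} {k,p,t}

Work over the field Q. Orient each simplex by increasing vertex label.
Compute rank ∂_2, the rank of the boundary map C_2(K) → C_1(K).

n_0=10 n_1=30 n_2=18  [Q]
∂1: piv[be,bf,bi,bk,bn,bs,el,ep,it] rk=9  ker:ef,ek,en,es,fk,fl,fn,fs,ik,ip,is,kl,kn,kp,ks,kt,ln,ls,ns,pt,st
∂2: piv[bef,ben,bis,bkn,bks,bns,efl,efs,ekl,ekn,ekp,eln,els,iks,kpt] rk=15  ker:fls,kln,kns
rk∂_2=15

rank∂_2=15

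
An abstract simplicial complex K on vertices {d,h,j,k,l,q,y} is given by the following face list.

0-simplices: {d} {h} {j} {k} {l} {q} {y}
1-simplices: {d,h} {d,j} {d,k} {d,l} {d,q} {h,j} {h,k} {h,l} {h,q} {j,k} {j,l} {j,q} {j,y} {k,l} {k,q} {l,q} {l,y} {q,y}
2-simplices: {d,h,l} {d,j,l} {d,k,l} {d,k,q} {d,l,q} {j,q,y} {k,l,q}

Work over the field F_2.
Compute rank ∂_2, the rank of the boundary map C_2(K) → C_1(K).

rank∂_2=6

n_0=7 n_1=18 n_2=7  [Z2]
∂1: piv[dh,dj,dk,dl,dq,jy] rk=6  ker:hj,hk,hl,hq,jk,jl,jq,kl,kq,lq,ly,qy
∂2: piv[dhl,djl,dkl,dkq,dlq,jqy] rk=6  ker:klq
rk∂_2=6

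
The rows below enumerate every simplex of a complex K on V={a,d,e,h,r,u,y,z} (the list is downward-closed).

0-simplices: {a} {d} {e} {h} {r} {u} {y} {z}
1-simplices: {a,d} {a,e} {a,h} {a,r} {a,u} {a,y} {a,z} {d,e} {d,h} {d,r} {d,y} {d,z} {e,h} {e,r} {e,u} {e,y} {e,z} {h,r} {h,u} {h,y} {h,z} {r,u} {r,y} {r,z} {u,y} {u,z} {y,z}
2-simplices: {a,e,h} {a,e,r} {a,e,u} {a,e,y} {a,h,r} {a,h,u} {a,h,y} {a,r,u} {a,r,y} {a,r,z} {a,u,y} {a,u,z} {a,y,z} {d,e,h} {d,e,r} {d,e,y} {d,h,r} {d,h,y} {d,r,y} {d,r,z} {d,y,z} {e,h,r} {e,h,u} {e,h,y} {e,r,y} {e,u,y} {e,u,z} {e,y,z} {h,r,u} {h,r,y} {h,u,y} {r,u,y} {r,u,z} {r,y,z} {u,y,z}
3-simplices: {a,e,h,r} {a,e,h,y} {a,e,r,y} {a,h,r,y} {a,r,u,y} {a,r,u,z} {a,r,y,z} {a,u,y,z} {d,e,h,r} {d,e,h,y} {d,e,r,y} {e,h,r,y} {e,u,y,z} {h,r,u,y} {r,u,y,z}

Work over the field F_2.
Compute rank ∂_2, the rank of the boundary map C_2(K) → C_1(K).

n_0=8 n_1=27 n_2=35 n_3=15  [Z2]
∂1: piv[ad,ae,ah,ar,au,ay,az] rk=7  ker:de,dh,dr,dy,dz,eh,er,eu,ey,ez,hr,hu,hy,hz,ru,ry,rz,uy,uz,yz
∂2: piv[aeh,aer,aeu,aey,ahr,ahu,ahy,aru,ary,arz,auy,auz,ayz,deh,der,dey,drz,euz] rk=18  ker:dhr,dhy,dry,dyz,ehr,ehu,ehy,ery,euy,eyz,hru,hry,huy,ruy,ruz,ryz,uyz
∂3: piv[aehr,aehy,aery,ahry,aruy,aruz,aryz,auyz,dehr,dehy,dery,euyz,hruy] rk=13  ker:ehry,ruyz
rk∂_2=18

rank∂_2=18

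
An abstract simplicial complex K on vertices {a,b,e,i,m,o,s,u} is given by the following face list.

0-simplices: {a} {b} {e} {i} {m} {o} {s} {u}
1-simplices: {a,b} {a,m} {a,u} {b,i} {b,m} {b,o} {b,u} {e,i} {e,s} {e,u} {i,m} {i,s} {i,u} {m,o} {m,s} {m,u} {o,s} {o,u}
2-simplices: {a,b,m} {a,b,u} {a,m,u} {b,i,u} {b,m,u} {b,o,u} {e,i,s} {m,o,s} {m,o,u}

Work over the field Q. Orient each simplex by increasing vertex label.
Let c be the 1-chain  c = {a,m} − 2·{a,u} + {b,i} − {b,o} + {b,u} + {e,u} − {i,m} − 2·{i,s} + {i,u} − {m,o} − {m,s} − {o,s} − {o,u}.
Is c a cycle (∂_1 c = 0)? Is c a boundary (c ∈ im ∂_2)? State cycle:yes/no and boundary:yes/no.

cycle:no boundary:no

n_0=8 n_1=18 n_2=9  [Q]
∂1: piv[ab,am,au,bi,bo,ei,es] rk=7  ker:bm,bu,eu,im,is,iu,mo,ms,mu,os,ou
∂2: piv[abm,abu,amu,biu,bou,eis,mos,mou] rk=8  ker:bmu
∂1c = {a} − {b} − {e} + 3·{i} + 2·{m} − 4·{s}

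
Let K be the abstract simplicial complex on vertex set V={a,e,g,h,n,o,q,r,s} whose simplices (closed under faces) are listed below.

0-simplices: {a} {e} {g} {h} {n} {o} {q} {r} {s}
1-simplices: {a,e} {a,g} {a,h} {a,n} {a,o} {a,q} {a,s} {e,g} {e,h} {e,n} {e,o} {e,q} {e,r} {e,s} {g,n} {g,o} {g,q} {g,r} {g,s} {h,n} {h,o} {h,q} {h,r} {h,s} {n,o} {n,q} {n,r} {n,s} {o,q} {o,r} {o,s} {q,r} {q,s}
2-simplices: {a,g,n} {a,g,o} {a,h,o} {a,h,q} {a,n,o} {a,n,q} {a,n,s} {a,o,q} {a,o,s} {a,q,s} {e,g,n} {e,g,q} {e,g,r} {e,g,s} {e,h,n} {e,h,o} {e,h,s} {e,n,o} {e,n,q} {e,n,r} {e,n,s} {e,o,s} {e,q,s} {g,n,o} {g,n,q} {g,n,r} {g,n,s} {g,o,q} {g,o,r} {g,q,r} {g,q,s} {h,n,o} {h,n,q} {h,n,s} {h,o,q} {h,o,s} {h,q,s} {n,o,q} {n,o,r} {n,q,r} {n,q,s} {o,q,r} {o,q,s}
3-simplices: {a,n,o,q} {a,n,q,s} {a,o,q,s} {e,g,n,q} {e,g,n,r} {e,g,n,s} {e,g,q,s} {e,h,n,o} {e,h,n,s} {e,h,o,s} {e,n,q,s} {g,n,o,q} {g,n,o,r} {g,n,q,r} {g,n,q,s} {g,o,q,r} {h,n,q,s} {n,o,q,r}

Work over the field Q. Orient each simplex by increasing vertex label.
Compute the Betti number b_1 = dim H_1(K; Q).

b_1=2

n_0=9 n_1=33 n_2=43 n_3=18  [Q]
∂1: piv[ae,ag,ah,an,ao,aq,as,er] rk=8  ker:eg,eh,en,eo,eq,es,gn,go,gq,gr,gs,hn,ho,hq,hr,hs,no,nq,nr,ns,oq,or,os,qr,qs
∂2: piv[agn,ago,aho,ahq,ano,anq,ans,aoq,aos,aqs,egn,egq,egr,egs,ehn,eho,ehs,eno,enq,enr,ens,gor,gqr] rk=23  ker:eos,eqs,gno,gnq,gnr,gns,goq,gqs,hno,hnq,hns,hoq,hos,hqs,noq,nor,nqr,nqs,oqr,oqs
∂3: piv[anoq,anqs,aoqs,egnq,egnr,egns,egqs,ehno,ehns,ehos,enqs,gnoq,gnor,gnqr,goqr,hnqs] rk=16  ker:gnqs,noqr
b_1=(33−8)−23=2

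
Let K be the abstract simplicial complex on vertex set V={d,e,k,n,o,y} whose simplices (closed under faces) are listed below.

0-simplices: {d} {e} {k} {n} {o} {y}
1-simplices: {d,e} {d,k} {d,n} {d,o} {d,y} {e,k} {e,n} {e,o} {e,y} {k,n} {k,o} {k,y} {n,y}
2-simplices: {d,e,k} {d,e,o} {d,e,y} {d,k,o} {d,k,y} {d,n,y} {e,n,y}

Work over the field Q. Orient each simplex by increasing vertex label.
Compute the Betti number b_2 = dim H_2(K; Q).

b_2=0

n_0=6 n_1=13 n_2=7  [Q]
∂1: piv[de,dk,dn,do,dy] rk=5  ker:ek,en,eo,ey,kn,ko,ky,ny
∂2: piv[dek,deo,dey,dko,dky,dny,eny] rk=7
b_2=(7−7)−0=0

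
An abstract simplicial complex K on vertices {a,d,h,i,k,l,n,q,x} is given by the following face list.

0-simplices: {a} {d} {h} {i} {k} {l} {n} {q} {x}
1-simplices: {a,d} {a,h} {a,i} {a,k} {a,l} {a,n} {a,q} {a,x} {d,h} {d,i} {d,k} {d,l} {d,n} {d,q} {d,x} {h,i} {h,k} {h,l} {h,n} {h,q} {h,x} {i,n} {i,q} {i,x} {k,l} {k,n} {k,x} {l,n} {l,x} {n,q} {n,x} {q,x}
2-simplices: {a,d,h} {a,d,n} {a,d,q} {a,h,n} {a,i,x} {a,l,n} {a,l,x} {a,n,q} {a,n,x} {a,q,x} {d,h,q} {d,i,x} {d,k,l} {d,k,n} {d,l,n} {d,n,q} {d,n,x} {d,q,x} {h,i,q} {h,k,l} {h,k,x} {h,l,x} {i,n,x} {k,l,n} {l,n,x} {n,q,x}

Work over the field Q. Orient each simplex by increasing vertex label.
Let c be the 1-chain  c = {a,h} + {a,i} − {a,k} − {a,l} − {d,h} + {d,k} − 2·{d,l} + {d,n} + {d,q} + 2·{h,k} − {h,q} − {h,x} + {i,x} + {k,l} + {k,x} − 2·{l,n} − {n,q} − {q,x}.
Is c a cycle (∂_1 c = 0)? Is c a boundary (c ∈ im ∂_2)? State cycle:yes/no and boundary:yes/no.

n_0=9 n_1=32 n_2=26  [Q]
∂1: piv[ad,ah,ai,ak,al,an,aq,ax] rk=8  ker:dh,di,dk,dl,dn,dq,dx,hi,hk,hl,hn,hq,hx,in,iq,ix,kl,kn,kx,ln,lx,nq,nx,qx
∂2: piv[adh,adn,adq,ahn,aix,aln,alx,anq,anx,aqx,dhq,dix,dkl,dkn,dln,dnx,hiq,hkl,hkx,hlx,inx] rk=21  ker:dnq,dqx,kln,lnx,nqx
∂1c = 0
c vs im∂2: residual ≠ 0 ⇒ not boundary

cycle:yes boundary:no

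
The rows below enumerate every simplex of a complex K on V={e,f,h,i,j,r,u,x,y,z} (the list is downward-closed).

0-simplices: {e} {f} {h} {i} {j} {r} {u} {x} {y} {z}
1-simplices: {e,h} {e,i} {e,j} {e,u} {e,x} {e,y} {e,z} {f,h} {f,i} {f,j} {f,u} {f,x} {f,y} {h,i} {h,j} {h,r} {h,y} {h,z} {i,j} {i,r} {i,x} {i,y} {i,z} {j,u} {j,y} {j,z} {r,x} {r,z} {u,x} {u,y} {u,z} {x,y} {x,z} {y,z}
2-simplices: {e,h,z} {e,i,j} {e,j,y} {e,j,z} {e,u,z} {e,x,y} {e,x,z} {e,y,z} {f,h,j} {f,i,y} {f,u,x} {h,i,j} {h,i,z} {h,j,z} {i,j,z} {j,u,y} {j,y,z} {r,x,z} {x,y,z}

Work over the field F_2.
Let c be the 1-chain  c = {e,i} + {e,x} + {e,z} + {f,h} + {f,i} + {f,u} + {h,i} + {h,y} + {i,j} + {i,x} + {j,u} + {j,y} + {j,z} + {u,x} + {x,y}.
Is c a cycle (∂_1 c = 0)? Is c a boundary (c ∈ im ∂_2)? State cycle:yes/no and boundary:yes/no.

n_0=10 n_1=34 n_2=19  [Z2]
∂1: piv[eh,ei,ej,eu,ex,ey,ez,fh,hr] rk=9  ker:fi,fj,fu,fx,fy,hi,hj,hy,hz,ij,ir,ix,iy,iz,ju,jy,jz,rx,rz,ux,uy,uz,xy,xz,yz
∂2: piv[ehz,eij,ejy,ejz,euz,exy,exz,eyz,fhj,fiy,fux,hij,hiz,hjz,juy,rxz] rk=16  ker:ijz,jyz,xyz
∂1c = {e} + {f} + {h} + {i} + {u} + {y}

cycle:no boundary:no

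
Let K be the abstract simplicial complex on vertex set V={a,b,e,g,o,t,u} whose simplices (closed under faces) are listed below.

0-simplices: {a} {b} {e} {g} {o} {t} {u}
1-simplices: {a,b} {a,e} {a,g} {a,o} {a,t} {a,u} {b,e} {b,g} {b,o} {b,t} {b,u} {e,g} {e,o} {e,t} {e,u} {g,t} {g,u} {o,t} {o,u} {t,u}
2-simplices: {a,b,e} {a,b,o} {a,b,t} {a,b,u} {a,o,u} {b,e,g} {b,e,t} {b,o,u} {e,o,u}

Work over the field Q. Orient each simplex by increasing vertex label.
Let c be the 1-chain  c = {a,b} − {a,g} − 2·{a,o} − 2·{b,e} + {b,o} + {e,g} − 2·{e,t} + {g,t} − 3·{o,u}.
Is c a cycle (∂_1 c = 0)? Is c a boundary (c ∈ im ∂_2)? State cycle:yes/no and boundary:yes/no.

n_0=7 n_1=20 n_2=9  [Q]
∂1: piv[ab,ae,ag,ao,at,au] rk=6  ker:be,bg,bo,bt,bu,eg,eo,et,eu,gt,gu,ot,ou,tu
∂2: piv[abe,abo,abt,abu,aou,beg,bet,eou] rk=8  ker:bou
∂1c = 2·{a} + 2·{b} − {e} − {g} + 2·{o} − {t} − 3·{u}

cycle:no boundary:no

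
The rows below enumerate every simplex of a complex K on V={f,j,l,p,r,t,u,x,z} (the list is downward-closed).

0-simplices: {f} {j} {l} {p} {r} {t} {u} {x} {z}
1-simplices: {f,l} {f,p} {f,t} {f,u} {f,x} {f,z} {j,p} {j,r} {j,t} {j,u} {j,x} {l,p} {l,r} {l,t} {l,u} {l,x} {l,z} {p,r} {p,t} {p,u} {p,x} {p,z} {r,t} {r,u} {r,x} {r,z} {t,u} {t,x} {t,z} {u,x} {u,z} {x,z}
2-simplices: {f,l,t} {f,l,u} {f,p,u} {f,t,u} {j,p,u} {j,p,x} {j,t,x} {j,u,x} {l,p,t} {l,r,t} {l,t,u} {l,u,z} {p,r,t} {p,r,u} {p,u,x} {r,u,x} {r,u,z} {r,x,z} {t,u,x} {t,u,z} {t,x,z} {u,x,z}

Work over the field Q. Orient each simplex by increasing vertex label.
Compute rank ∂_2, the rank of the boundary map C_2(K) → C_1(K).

rank∂_2=18

n_0=9 n_1=32 n_2=22  [Q]
∂1: piv[fl,fp,ft,fu,fx,fz,jp,jr] rk=8  ker:jt,ju,jx,lp,lr,lt,lu,lx,lz,pr,pt,pu,px,pz,rt,ru,rx,rz,tu,tx,tz,ux,uz,xz
∂2: piv[flt,flu,fpu,ftu,jpu,jpx,jtx,jux,lpt,lrt,luz,prt,pru,rux,ruz,rxz,tux,tuz] rk=18  ker:ltu,pux,txz,uxz
rk∂_2=18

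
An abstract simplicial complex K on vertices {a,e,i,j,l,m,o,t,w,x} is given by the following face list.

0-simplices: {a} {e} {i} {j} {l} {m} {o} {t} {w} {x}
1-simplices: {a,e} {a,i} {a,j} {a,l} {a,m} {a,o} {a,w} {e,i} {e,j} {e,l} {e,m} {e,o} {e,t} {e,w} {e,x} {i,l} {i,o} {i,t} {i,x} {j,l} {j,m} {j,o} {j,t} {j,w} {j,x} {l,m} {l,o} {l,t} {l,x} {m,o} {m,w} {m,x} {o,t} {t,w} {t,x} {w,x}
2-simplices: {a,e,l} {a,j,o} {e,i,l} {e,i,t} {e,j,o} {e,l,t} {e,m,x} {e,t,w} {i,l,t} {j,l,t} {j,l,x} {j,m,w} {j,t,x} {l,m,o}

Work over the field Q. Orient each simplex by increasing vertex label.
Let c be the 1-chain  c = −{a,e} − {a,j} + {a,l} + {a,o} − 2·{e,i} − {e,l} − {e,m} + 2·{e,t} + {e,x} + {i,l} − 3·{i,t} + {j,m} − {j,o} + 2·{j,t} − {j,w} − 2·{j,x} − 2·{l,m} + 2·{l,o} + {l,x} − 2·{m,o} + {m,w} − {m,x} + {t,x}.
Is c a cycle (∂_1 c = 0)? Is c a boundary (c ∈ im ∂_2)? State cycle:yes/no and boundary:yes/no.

cycle:yes boundary:yes

n_0=10 n_1=36 n_2=14  [Q]
∂1: piv[ae,ai,aj,al,am,ao,aw,et,ex] rk=9  ker:ei,ej,el,em,eo,ew,il,io,it,ix,jl,jm,jo,jt,jw,jx,lm,lo,lt,lx,mo,mw,mx,ot,tw,tx,wx
∂2: piv[ael,ajo,eil,eit,ejo,elt,emx,etw,jlt,jlx,jmw,jtx,lmo] rk=13  ker:ilt
∂1c = 0
c vs im∂2: reduces to 0 ⇒ boundary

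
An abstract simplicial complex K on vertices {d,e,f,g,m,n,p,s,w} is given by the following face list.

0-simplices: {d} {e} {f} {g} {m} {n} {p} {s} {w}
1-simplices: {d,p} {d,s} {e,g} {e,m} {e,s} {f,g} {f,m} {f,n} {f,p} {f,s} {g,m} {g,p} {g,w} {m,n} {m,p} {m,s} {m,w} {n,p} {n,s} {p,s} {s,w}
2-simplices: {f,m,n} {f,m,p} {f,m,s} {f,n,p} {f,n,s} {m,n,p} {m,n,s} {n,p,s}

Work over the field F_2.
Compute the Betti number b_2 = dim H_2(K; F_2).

b_2=2

n_0=9 n_1=21 n_2=8  [Z2]
∂1: piv[dp,ds,eg,em,es,fg,fn,gw] rk=8  ker:fm,fp,fs,gm,gp,mn,mp,ms,mw,np,ns,ps,sw
∂2: piv[fmn,fmp,fms,fnp,fns,nps] rk=6  ker:mnp,mns
b_2=(8−6)−0=2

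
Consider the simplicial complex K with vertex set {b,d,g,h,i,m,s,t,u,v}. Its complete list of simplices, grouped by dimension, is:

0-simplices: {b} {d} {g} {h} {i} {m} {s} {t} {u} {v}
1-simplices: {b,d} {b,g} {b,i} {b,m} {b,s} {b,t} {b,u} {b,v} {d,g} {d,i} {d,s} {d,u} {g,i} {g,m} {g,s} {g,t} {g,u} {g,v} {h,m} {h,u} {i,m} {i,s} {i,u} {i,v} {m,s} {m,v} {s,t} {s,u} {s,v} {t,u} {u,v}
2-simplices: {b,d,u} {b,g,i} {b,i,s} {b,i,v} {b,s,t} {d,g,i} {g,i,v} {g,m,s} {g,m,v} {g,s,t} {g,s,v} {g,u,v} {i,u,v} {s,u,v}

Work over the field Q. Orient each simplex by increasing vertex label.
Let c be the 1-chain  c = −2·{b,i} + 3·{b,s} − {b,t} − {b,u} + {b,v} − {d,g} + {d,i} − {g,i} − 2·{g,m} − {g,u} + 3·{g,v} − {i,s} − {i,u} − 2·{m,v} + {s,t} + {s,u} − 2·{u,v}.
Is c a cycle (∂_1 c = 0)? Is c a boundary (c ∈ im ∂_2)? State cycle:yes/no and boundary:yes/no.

n_0=10 n_1=31 n_2=14  [Q]
∂1: piv[bd,bg,bi,bm,bs,bt,bu,bv,hm] rk=9  ker:dg,di,ds,du,gi,gm,gs,gt,gu,gv,hu,im,is,iu,iv,ms,mv,st,su,sv,tu,uv
∂2: piv[bdu,bgi,bis,biv,bst,dgi,giv,gms,gmv,gst,gsv,guv,iuv,suv] rk=14
∂1c = 0
c vs im∂2: residual ≠ 0 ⇒ not boundary

cycle:yes boundary:no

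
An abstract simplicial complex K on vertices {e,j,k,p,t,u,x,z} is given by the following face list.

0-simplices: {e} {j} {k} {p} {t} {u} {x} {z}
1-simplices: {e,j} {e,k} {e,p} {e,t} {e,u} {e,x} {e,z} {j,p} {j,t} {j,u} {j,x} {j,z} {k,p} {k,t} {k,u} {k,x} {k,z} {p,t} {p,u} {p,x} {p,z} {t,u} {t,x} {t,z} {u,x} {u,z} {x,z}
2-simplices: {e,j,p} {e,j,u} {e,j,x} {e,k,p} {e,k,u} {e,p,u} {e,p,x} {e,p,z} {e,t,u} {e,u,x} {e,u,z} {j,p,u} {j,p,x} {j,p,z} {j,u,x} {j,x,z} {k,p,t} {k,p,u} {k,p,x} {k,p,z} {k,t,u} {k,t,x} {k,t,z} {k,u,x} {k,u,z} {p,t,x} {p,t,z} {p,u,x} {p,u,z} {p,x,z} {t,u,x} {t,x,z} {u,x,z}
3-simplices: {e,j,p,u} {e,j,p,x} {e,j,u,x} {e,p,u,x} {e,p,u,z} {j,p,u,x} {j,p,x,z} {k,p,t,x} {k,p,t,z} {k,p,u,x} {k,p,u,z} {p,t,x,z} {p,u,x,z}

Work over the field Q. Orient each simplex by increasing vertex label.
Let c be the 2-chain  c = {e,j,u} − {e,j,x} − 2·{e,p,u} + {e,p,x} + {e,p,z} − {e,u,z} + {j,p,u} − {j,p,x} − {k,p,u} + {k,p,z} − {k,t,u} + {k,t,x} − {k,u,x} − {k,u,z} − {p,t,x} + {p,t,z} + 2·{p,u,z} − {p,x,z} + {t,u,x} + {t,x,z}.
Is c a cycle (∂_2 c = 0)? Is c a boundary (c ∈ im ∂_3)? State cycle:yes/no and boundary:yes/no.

n_0=8 n_1=27 n_2=33 n_3=13  [Q]
∂1: piv[ej,ek,ep,et,eu,ex,ez] rk=7  ker:jp,jt,ju,jx,jz,kp,kt,ku,kx,kz,pt,pu,px,pz,tu,tx,tz,ux,uz,xz
∂2: piv[ejp,eju,ejx,ekp,eku,epu,epx,epz,etu,eux,euz,jpz,jxz,kpt,kpx,kpz,ktu,ktx,ktz] rk=19  ker:jpu,jpx,jux,kpu,kux,kuz,ptx,ptz,pux,puz,pxz,tux,txz,uxz
∂3: piv[ejpu,ejpx,ejux,epux,epuz,jpxz,kptx,kptz,kpux,kpuz,ptxz,puxz] rk=12  ker:jpux
∂2c = 0
c vs im∂3: residual ≠ 0 ⇒ not boundary

cycle:yes boundary:no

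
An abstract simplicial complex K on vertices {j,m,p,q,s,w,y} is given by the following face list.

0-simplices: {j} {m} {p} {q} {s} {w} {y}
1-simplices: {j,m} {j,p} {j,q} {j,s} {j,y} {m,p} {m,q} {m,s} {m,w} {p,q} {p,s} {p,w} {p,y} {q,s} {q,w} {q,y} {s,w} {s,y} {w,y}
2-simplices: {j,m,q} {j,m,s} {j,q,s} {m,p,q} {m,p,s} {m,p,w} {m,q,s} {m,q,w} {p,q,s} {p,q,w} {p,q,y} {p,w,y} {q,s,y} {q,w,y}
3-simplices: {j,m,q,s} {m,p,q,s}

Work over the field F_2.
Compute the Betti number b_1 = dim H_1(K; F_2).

n_0=7 n_1=19 n_2=14 n_3=2  [Z2]
∂1: piv[jm,jp,jq,js,jy,mw] rk=6  ker:mp,mq,ms,pq,ps,pw,py,qs,qw,qy,sw,sy,wy
∂2: piv[jmq,jms,jqs,mpq,mps,mpw,mqw,pqy,pwy,qsy] rk=10  ker:mqs,pqs,pqw,qwy
∂3: piv[jmqs,mpqs] rk=2
b_1=(19−6)−10=3

b_1=3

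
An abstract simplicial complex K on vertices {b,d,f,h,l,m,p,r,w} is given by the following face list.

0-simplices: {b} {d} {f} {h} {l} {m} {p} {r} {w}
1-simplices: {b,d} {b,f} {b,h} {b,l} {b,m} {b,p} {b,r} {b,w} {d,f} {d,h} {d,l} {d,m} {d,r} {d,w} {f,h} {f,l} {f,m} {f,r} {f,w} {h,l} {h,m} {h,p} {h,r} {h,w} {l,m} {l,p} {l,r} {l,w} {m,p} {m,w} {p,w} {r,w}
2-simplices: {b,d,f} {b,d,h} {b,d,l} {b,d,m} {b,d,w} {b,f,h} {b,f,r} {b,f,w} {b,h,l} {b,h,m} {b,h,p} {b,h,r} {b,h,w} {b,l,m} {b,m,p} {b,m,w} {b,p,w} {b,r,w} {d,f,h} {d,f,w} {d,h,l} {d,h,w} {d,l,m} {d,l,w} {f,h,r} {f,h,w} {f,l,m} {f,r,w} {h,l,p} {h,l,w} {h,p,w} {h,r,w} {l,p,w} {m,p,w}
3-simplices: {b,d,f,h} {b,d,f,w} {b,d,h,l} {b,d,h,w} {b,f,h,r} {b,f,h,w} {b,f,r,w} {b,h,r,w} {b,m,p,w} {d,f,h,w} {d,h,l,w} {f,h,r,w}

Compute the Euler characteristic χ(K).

n_0=9 n_1=32 n_2=34 n_3=12
χ=+9−32+34−12=-1

χ(K)=-1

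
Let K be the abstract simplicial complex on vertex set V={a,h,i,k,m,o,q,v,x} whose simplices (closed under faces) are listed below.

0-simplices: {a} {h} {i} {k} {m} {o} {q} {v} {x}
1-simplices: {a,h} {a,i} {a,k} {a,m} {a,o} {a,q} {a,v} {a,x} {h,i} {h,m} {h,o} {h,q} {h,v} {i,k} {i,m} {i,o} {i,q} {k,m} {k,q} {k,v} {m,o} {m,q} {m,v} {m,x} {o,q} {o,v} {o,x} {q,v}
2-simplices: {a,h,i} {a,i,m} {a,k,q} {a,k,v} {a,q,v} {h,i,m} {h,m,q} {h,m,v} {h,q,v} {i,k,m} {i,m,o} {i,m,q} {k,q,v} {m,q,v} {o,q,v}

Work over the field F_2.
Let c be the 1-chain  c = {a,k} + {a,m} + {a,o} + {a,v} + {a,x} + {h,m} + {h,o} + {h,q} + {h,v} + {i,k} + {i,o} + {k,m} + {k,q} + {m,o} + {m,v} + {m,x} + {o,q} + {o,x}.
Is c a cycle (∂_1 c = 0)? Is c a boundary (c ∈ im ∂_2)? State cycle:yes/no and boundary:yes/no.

n_0=9 n_1=28 n_2=15  [Z2]
∂1: piv[ah,ai,ak,am,ao,aq,av,ax] rk=8  ker:hi,hm,ho,hq,hv,ik,im,io,iq,km,kq,kv,mo,mq,mv,mx,oq,ov,ox,qv
∂2: piv[ahi,aim,akq,akv,aqv,him,hmq,hmv,hqv,ikm,imo,imq,oqv] rk=13  ker:kqv,mqv
∂1c = {a} + {q} + {v} + {x}

cycle:no boundary:no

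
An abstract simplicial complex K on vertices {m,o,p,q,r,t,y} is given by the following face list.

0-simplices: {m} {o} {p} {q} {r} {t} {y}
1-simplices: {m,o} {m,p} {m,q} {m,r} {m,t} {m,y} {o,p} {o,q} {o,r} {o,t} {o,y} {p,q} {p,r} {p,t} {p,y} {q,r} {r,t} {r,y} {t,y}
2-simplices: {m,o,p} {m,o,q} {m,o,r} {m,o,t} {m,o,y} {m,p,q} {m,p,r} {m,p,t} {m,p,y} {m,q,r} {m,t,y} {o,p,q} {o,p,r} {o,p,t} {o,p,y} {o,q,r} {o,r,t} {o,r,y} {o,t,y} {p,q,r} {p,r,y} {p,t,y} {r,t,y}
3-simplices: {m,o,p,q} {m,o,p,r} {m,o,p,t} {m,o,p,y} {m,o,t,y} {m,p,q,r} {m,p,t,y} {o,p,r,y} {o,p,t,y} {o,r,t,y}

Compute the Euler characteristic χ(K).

χ(K)=1

n_0=7 n_1=19 n_2=23 n_3=10
χ=+7−19+23−10=1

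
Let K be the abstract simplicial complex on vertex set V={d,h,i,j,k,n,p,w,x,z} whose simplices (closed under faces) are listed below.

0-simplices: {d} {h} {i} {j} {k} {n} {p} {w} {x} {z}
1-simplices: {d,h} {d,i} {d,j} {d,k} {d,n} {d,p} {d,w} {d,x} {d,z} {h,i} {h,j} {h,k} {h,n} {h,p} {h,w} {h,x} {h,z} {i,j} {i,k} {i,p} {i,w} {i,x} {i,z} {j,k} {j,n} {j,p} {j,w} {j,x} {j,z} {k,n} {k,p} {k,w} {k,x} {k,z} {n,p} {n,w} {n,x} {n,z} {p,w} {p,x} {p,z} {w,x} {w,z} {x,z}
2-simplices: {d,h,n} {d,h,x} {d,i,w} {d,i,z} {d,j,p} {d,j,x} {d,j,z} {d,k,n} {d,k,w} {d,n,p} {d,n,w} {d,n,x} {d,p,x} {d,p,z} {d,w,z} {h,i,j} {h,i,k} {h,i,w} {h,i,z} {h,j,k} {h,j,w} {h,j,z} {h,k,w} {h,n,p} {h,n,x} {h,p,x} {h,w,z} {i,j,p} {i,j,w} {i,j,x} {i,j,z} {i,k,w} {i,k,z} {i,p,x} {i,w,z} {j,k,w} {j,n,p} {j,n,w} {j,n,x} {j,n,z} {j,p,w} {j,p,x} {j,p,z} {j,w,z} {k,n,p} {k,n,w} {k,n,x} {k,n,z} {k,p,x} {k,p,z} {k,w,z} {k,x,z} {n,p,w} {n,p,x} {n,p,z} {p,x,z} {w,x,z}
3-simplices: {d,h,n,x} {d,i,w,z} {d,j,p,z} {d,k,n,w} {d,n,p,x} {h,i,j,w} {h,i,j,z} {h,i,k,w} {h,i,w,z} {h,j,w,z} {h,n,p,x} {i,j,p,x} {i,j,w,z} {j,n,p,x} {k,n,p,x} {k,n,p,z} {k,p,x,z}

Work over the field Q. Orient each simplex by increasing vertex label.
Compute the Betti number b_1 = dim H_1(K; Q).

n_0=10 n_1=44 n_2=57 n_3=17  [Q]
∂1: piv[dh,di,dj,dk,dn,dp,dw,dx,dz] rk=9  ker:hi,hj,hk,hn,hp,hw,hx,hz,ij,ik,ip,iw,ix,iz,jk,jn,jp,jw,jx,jz,kn,kp,kw,kx,kz,np,nw,nx,nz,pw,px,pz,wx,wz,xz
∂2: piv[dhn,dhx,diw,diz,djp,djx,djz,dkn,dkw,dnp,dnw,dnx,dpx,dpz,dwz,hij,hik,hiw,hiz,hjk,hjw,hjz,hkw,hnp,ijp,ijx,ikz,jnp,jnz,jpw,knp,knx,kxz,wxz] rk=34  ker:hnx,hpx,hwz,ijw,ijz,ikw,ipx,iwz,jkw,jnw,jnx,jpx,jpz,jwz,knw,knz,kpx,kpz,kwz,npw,npx,npz,pxz
∂3: piv[dhnx,diwz,djpz,dknw,dnpx,hijw,hijz,hikw,hiwz,hjwz,hnpx,ijpx,jnpx,knpx,knpz,kpxz] rk=16  ker:ijwz
b_1=(44−9)−34=1

b_1=1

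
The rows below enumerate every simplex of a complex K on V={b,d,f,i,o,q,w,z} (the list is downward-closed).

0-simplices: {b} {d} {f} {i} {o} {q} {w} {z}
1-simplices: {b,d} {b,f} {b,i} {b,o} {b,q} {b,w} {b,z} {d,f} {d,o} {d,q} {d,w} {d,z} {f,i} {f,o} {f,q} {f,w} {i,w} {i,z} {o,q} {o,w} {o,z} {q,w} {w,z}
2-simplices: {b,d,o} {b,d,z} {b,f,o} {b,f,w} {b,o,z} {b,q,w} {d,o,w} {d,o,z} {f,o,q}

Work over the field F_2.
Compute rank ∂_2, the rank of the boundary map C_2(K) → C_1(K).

rank∂_2=8

n_0=8 n_1=23 n_2=9  [Z2]
∂1: piv[bd,bf,bi,bo,bq,bw,bz] rk=7  ker:df,do,dq,dw,dz,fi,fo,fq,fw,iw,iz,oq,ow,oz,qw,wz
∂2: piv[bdo,bdz,bfo,bfw,boz,bqw,dow,foq] rk=8  ker:doz
rk∂_2=8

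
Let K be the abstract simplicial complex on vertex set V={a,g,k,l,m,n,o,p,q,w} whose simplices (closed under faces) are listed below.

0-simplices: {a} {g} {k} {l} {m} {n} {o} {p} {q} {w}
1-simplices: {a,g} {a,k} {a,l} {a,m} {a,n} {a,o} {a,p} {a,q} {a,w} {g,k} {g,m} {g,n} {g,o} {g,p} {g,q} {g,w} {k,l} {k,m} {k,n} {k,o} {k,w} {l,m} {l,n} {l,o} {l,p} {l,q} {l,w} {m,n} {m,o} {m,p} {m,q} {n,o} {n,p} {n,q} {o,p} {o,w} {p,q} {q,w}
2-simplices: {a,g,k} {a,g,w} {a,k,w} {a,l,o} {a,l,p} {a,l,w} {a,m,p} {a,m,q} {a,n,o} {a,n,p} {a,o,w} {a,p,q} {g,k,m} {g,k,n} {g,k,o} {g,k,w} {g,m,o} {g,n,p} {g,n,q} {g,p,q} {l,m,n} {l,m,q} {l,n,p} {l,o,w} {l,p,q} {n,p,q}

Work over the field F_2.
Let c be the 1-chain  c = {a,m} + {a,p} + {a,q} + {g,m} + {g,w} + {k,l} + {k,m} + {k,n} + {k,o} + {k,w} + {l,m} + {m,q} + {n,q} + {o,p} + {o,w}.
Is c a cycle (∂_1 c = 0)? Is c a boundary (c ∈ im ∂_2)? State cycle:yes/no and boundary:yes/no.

n_0=10 n_1=38 n_2=26  [Z2]
∂1: piv[ag,ak,al,am,an,ao,ap,aq,aw] rk=9  ker:gk,gm,gn,go,gp,gq,gw,kl,km,kn,ko,kw,lm,ln,lo,lp,lq,lw,mn,mo,mp,mq,no,np,nq,op,ow,pq,qw
∂2: piv[agk,agw,akw,alo,alp,alw,amp,amq,ano,anp,aow,apq,gkm,gkn,gko,gmo,gnp,gnq,gpq,lmn,lmq,lnp,lpq] rk=23  ker:gkw,low,npq
∂1c = {a} + {k} + {m} + {o} + {q} + {w}

cycle:no boundary:no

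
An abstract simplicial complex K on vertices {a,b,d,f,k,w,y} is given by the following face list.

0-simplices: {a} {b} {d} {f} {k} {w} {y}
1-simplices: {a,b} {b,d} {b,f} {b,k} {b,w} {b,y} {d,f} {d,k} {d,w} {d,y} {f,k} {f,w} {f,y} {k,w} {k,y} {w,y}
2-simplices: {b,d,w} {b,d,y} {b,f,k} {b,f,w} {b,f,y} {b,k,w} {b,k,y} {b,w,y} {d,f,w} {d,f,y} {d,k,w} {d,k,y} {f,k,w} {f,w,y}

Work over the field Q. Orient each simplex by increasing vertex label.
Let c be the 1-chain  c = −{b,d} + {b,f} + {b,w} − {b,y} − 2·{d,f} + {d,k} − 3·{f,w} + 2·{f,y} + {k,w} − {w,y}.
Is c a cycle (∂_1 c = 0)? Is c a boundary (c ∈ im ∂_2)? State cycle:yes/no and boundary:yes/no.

n_0=7 n_1=16 n_2=14  [Q]
∂1: piv[ab,bd,bf,bk,bw,by] rk=6  ker:df,dk,dw,dy,fk,fw,fy,kw,ky,wy
∂2: piv[bdw,bdy,bfk,bfw,bfy,bkw,bky,bwy,dfw,dkw] rk=10  ker:dfy,dky,fkw,fwy
∂1c = 0
c vs im∂2: reduces to 0 ⇒ boundary

cycle:yes boundary:yes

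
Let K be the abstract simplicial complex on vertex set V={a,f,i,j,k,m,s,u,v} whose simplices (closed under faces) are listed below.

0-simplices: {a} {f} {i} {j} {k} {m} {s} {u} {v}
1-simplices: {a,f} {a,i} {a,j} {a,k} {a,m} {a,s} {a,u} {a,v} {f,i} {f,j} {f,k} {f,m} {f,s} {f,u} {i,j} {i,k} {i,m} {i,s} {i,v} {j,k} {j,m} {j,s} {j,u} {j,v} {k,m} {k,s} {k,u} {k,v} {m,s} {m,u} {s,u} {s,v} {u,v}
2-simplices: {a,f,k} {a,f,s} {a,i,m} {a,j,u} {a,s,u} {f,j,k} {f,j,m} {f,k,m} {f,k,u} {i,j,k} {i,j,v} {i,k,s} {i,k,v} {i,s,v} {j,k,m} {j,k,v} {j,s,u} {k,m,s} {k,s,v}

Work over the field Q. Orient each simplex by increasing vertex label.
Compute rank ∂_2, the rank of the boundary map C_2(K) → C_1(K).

n_0=9 n_1=33 n_2=19  [Q]
∂1: piv[af,ai,aj,ak,am,as,au,av] rk=8  ker:fi,fj,fk,fm,fs,fu,ij,ik,im,is,iv,jk,jm,js,ju,jv,km,ks,ku,kv,ms,mu,su,sv,uv
∂2: piv[afk,afs,aim,aju,asu,fjk,fjm,fkm,fku,ijk,ijv,iks,ikv,isv,jsu,kms] rk=16  ker:jkm,jkv,ksv
rk∂_2=16

rank∂_2=16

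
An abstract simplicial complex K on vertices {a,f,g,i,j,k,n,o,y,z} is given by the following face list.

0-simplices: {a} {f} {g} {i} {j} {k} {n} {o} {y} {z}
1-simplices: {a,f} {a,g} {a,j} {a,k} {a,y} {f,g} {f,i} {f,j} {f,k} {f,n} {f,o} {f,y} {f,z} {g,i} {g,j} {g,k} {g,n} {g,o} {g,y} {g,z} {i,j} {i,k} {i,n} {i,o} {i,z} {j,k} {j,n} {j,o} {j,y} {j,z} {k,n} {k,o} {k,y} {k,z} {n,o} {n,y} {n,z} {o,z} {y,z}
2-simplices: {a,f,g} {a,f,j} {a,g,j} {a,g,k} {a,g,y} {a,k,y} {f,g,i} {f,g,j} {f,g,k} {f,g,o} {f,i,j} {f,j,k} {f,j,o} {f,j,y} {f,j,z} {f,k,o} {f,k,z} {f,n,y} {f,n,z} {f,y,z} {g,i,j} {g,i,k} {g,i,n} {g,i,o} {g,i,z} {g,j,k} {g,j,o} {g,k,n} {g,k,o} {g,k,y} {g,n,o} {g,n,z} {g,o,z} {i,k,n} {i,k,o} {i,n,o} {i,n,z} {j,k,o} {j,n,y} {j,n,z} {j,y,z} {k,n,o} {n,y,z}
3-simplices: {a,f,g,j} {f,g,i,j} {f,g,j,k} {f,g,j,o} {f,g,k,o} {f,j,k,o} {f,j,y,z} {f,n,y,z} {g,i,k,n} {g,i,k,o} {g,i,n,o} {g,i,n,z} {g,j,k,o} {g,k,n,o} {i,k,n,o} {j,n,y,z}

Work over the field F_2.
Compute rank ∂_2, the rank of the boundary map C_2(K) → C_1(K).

n_0=10 n_1=39 n_2=43 n_3=16  [Z2]
∂1: piv[af,ag,aj,ak,ay,fi,fn,fo,fz] rk=9  ker:fg,fj,fk,fy,gi,gj,gk,gn,go,gy,gz,ij,ik,in,io,iz,jk,jn,jo,jy,jz,kn,ko,ky,kz,no,ny,nz,oz,yz
∂2: piv[afg,afj,agj,agk,agy,aky,fgi,fgk,fgo,fij,fjk,fjo,fjy,fjz,fko,fkz,fny,fnz,fyz,gik,gin,gio,giz,gkn,gno,gnz,goz,jny] rk=28  ker:fgj,gij,gjk,gjo,gko,gky,ikn,iko,ino,inz,jko,jnz,jyz,kno,nyz
∂3: piv[afgj,fgij,fgjk,fgjo,fgko,fjko,fjyz,fnyz,gikn,giko,gino,ginz,gkno,jnyz] rk=14  ker:gjko,ikno
rk∂_2=28

rank∂_2=28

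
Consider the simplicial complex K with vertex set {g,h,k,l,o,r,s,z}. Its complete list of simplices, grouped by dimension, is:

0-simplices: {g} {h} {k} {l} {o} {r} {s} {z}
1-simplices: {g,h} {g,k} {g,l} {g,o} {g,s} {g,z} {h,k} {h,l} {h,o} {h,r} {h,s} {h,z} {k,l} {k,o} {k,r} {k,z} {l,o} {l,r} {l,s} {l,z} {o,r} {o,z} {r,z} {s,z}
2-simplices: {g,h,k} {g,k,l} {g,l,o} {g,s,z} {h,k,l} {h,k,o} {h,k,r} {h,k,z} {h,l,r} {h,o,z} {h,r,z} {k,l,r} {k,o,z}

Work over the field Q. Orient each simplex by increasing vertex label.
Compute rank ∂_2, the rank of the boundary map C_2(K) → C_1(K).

rank∂_2=11

n_0=8 n_1=24 n_2=13  [Q]
∂1: piv[gh,gk,gl,go,gs,gz,hr] rk=7  ker:hk,hl,ho,hs,hz,kl,ko,kr,kz,lo,lr,ls,lz,or,oz,rz,sz
∂2: piv[ghk,gkl,glo,gsz,hkl,hko,hkr,hkz,hlr,hoz,hrz] rk=11  ker:klr,koz
rk∂_2=11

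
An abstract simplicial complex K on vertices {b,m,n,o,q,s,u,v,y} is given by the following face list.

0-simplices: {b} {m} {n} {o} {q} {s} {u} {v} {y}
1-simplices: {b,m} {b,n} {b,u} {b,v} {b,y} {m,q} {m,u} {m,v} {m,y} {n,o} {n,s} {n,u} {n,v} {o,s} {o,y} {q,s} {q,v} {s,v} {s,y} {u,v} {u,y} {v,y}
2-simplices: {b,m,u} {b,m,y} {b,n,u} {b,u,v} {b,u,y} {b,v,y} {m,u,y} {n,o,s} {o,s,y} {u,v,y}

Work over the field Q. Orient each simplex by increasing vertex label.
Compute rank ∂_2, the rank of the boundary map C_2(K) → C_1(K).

n_0=9 n_1=22 n_2=10  [Q]
∂1: piv[bm,bn,bu,bv,by,mq,no,ns] rk=8  ker:mu,mv,my,nu,nv,os,oy,qs,qv,sv,sy,uv,uy,vy
∂2: piv[bmu,bmy,bnu,buv,buy,bvy,nos,osy] rk=8  ker:muy,uvy
rk∂_2=8

rank∂_2=8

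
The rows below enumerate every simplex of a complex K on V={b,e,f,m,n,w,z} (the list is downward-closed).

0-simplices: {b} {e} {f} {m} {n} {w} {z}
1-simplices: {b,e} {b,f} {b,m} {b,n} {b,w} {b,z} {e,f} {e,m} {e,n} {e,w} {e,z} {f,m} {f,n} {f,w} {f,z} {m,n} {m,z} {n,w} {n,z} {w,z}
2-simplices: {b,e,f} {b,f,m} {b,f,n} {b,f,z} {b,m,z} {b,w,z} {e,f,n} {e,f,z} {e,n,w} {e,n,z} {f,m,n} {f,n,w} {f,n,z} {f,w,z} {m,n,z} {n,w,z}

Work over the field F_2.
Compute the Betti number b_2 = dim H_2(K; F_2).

n_0=7 n_1=20 n_2=16  [Z2]
∂1: piv[be,bf,bm,bn,bw,bz] rk=6  ker:ef,em,en,ew,ez,fm,fn,fw,fz,mn,mz,nw,nz,wz
∂2: piv[bef,bfm,bfn,bfz,bmz,bwz,efn,efz,enw,enz,fmn,fnw,fwz] rk=13  ker:fnz,mnz,nwz
b_2=(16−13)−0=3

b_2=3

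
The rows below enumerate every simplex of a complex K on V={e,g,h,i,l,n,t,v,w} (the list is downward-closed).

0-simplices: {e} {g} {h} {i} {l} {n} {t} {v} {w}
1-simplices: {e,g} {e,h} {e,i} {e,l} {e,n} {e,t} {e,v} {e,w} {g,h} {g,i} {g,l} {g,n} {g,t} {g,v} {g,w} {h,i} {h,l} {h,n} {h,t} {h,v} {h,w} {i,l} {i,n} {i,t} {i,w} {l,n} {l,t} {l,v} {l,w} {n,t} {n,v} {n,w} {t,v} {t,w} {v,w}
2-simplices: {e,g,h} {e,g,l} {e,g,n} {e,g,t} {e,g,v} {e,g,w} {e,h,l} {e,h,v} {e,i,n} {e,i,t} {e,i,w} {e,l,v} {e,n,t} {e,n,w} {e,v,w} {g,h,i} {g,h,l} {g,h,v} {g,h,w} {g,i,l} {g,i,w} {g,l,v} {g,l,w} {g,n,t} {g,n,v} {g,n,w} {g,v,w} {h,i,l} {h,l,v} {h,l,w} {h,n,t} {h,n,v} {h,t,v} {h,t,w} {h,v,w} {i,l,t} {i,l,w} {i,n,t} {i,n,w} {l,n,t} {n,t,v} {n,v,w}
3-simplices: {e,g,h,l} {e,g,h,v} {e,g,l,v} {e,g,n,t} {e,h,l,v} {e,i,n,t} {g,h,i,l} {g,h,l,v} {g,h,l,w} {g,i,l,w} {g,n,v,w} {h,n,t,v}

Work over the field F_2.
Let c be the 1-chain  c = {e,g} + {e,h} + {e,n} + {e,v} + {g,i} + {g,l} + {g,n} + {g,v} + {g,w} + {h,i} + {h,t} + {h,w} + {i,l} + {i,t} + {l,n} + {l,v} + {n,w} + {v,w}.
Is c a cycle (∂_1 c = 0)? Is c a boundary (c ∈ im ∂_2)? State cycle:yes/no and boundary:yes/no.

cycle:yes boundary:yes

n_0=9 n_1=35 n_2=42 n_3=12  [Z2]
∂1: piv[eg,eh,ei,el,en,et,ev,ew] rk=8  ker:gh,gi,gl,gn,gt,gv,gw,hi,hl,hn,ht,hv,hw,il,in,it,iw,ln,lt,lv,lw,nt,nv,nw,tv,tw,vw
∂2: piv[egh,egl,egn,egt,egv,egw,ehl,ehv,ein,eit,eiw,elv,ent,enw,evw,ghi,ghw,gil,giw,glw,gnv,hnt,hnv,htv,htw,ilt,lnt] rk=27  ker:ghl,ghv,glv,gnt,gnw,gvw,hil,hlv,hlw,hvw,ilw,int,inw,ntv,nvw
∂3: piv[eghl,eghv,eglv,egnt,ehlv,eint,ghil,ghlw,gilw,gnvw,hntv] rk=11  ker:ghlv
∂1c = 0
c vs im∂2: reduces to 0 ⇒ boundary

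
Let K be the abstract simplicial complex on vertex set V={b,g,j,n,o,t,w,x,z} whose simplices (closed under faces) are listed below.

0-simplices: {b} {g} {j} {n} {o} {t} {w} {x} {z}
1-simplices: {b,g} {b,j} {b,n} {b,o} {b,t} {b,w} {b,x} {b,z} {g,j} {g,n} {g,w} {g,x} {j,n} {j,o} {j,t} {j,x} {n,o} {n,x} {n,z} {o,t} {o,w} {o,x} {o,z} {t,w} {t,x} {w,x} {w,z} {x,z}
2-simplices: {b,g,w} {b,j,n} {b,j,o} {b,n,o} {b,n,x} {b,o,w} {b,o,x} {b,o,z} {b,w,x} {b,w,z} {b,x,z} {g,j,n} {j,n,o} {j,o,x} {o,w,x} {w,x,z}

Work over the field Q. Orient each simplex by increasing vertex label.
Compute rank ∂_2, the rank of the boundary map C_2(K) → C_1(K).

rank∂_2=13

n_0=9 n_1=28 n_2=16  [Q]
∂1: piv[bg,bj,bn,bo,bt,bw,bx,bz] rk=8  ker:gj,gn,gw,gx,jn,jo,jt,jx,no,nx,nz,ot,ow,ox,oz,tw,tx,wx,wz,xz
∂2: piv[bgw,bjn,bjo,bno,bnx,bow,box,boz,bwx,bwz,bxz,gjn,jox] rk=13  ker:jno,owx,wxz
rk∂_2=13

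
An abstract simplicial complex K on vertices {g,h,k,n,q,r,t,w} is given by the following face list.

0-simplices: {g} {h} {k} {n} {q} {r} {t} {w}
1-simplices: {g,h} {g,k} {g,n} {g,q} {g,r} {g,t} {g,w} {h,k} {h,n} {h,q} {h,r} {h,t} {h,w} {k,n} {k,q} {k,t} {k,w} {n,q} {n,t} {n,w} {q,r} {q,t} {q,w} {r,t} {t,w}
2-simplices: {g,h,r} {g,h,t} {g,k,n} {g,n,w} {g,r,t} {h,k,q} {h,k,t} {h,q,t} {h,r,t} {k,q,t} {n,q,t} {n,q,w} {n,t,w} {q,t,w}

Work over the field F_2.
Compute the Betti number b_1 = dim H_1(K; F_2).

n_0=8 n_1=25 n_2=14  [Z2]
∂1: piv[gh,gk,gn,gq,gr,gt,gw] rk=7  ker:hk,hn,hq,hr,ht,hw,kn,kq,kt,kw,nq,nt,nw,qr,qt,qw,rt,tw
∂2: piv[ghr,ght,gkn,gnw,grt,hkq,hkt,hqt,nqt,nqw,ntw] rk=11  ker:hrt,kqt,qtw
b_1=(25−7)−11=7

b_1=7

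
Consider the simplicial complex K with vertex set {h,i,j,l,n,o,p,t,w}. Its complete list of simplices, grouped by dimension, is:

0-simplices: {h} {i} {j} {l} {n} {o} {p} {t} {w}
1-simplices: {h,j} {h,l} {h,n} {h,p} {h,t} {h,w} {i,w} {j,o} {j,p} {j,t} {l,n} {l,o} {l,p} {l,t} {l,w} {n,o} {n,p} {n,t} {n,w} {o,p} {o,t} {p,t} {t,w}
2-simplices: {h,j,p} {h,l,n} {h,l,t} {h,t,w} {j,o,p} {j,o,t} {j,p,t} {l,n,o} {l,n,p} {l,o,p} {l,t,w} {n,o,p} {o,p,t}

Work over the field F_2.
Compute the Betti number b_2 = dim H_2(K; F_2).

b_2=2

n_0=9 n_1=23 n_2=13  [Z2]
∂1: piv[hj,hl,hn,hp,ht,hw,iw,jo] rk=8  ker:jp,jt,ln,lo,lp,lt,lw,no,np,nt,nw,op,ot,pt,tw
∂2: piv[hjp,hln,hlt,htw,jop,jot,jpt,lno,lnp,lop,ltw] rk=11  ker:nop,opt
b_2=(13−11)−0=2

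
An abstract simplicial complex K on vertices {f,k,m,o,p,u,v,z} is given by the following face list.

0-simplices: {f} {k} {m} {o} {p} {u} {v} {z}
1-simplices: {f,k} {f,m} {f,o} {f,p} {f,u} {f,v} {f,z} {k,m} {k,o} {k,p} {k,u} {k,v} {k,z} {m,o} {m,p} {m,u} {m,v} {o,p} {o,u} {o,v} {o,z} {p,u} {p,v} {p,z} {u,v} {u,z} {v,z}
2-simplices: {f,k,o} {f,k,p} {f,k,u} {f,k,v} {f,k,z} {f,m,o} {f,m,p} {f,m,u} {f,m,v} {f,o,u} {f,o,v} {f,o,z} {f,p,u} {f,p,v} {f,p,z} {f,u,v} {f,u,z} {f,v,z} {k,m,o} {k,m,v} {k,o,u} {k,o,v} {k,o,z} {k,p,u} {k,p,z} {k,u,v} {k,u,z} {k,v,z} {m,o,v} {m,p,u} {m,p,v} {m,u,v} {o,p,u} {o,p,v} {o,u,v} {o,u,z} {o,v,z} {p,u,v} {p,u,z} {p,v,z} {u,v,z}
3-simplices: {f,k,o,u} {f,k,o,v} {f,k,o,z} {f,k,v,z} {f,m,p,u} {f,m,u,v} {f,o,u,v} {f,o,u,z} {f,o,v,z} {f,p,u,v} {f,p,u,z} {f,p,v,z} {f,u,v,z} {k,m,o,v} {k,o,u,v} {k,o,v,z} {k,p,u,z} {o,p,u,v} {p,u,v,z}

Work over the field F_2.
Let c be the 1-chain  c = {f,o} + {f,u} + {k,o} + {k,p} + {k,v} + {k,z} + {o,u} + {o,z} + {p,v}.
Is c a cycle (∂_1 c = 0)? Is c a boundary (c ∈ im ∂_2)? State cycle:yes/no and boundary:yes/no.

cycle:yes boundary:yes

n_0=8 n_1=27 n_2=41 n_3=19  [Z2]
∂1: piv[fk,fm,fo,fp,fu,fv,fz] rk=7  ker:km,ko,kp,ku,kv,kz,mo,mp,mu,mv,op,ou,ov,oz,pu,pv,pz,uv,uz,vz
∂2: piv[fko,fkp,fku,fkv,fkz,fmo,fmp,fmu,fmv,fou,fov,foz,fpu,fpv,fpz,fuv,fuz,fvz,kmo,opu] rk=20  ker:kmv,kou,kov,koz,kpu,kpz,kuv,kuz,kvz,mov,mpu,mpv,muv,opv,ouv,ouz,ovz,puv,puz,pvz,uvz
∂3: piv[fkou,fkov,fkoz,fkvz,fmpu,fmuv,fouv,fouz,fovz,fpuv,fpuz,fpvz,fuvz,kmov,kouv,kpuz,opuv] rk=17  ker:kovz,puvz
∂1c = 0
c vs im∂2: reduces to 0 ⇒ boundary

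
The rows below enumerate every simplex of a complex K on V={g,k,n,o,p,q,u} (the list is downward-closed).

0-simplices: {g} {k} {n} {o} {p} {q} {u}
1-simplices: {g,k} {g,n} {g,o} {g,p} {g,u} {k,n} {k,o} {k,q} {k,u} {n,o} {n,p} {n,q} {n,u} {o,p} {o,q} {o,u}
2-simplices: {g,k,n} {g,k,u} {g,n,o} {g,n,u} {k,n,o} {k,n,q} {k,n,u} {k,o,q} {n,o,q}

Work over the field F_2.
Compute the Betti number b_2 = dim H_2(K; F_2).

n_0=7 n_1=16 n_2=9  [Z2]
∂1: piv[gk,gn,go,gp,gu,kq] rk=6  ker:kn,ko,ku,no,np,nq,nu,op,oq,ou
∂2: piv[gkn,gku,gno,gnu,kno,knq,koq] rk=7  ker:knu,noq
b_2=(9−7)−0=2

b_2=2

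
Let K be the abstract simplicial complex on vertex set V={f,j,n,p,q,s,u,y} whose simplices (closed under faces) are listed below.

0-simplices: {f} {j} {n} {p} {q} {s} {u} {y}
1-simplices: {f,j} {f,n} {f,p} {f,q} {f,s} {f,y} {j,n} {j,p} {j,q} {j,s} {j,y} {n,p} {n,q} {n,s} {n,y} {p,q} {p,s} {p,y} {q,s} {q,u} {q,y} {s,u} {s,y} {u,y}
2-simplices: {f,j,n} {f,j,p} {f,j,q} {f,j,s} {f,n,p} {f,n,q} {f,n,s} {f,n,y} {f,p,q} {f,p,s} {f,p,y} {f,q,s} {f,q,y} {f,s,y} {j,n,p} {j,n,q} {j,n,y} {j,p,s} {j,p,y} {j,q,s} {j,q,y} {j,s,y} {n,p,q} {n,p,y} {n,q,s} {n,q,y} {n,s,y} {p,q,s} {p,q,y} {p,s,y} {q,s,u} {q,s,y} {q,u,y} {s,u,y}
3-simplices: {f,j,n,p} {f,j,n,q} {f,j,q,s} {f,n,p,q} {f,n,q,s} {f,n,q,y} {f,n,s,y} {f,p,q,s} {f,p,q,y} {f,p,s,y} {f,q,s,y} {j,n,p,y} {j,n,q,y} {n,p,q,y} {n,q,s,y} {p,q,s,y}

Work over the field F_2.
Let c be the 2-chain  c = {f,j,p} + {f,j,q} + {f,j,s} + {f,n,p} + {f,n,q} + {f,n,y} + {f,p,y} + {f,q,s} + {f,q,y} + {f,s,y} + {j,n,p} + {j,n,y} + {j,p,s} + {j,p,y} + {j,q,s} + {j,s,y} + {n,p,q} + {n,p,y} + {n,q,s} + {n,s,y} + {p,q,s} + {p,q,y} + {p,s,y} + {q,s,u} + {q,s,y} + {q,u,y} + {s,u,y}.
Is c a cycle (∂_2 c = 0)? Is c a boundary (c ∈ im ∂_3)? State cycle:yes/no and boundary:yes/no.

n_0=8 n_1=24 n_2=34 n_3=16  [Z2]
∂1: piv[fj,fn,fp,fq,fs,fy,qu] rk=7  ker:jn,jp,jq,js,jy,np,nq,ns,ny,pq,ps,py,qs,qy,su,sy,uy
∂2: piv[fjn,fjp,fjq,fjs,fnp,fnq,fns,fny,fpq,fps,fpy,fqs,fqy,fsy,jny,qsu,quy] rk=17  ker:jnp,jnq,jps,jpy,jqs,jqy,jsy,npq,npy,nqs,nqy,nsy,pqs,pqy,psy,qsy,suy
∂3: piv[fjnp,fjnq,fjqs,fnpq,fnqs,fnqy,fnsy,fpqs,fpqy,fpsy,fqsy,jnpy,jnqy,npqy] rk=14  ker:nqsy,pqsy
∂2c = {f,j} + {f,n} + {f,p} + {f,s} + {j,y} + {n,q} + {p,q} + {p,s} + {p,y}

cycle:no boundary:no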